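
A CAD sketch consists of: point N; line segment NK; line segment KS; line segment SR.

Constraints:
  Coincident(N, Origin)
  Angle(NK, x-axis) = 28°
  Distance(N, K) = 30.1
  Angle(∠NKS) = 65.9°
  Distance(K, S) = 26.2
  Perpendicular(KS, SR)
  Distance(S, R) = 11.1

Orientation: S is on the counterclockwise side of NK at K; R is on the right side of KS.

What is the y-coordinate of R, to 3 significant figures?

39.0

N is at the origin; NK runs at 28.0° with length 30.1, so K = 30.1·(cos 28.0°, sin 28.0°) = (26.6, 14.1). ∠NKS = 65.9°, so KS runs at 28.0° + (180° − 65.9°) = 142° from the x-axis; with |KS| = 26.2, S = K + 26.2·(cos 142°, sin 142°) = (5.90, 30.2). KS is perpendicular to SR; with |SR| = 11.1 on the right of KS, R = S + 11.1·(0.614, 0.789) = (12.7, 39.0). So R.y = 39.0.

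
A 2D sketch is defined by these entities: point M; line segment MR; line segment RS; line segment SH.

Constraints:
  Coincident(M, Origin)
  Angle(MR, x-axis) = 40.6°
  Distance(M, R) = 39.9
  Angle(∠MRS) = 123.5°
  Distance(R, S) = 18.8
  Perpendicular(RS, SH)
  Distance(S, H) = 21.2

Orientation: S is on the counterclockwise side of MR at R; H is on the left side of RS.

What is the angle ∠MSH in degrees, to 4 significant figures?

50.82°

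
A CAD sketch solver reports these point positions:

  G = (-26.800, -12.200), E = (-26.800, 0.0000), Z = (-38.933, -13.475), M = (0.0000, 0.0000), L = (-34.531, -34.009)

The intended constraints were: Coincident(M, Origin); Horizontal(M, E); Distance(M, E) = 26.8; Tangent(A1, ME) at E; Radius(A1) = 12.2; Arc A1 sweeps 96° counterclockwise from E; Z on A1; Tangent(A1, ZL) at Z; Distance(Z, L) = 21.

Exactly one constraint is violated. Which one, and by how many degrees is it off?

Tangent(A1, ZL) at Z — off by 6.10°.

M = (0.00, 0.00) ✓; M.y = 0.00, E.y = 0.00 ✓; |ME| = 26.80 ✓; ∠(GE, EM) = 90.00° ✓; |GE| = 12.20 ✓; bearing(G→Z) − bearing(G→E) = 96.00° ✓; |GZ| = 12.20 ✓; ∠(GZ, ZL) = 83.90° ✗; |ZL| = 21.00 ✓.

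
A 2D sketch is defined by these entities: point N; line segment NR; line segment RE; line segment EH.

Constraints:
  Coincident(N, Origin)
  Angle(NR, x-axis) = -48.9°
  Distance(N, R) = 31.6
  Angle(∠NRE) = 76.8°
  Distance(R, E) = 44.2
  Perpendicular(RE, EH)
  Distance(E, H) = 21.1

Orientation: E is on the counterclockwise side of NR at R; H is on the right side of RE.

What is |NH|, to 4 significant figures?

63.70

N is at the origin; NR runs at -48.9° with length 31.6, so R = 31.6·(cos -48.9°, sin -48.9°) = (20.77, -23.81). ∠NRE = 76.8°, so RE runs at -48.9° + (180° − 76.8°) = 54.30° from the x-axis; with |RE| = 44.2, E = R + 44.2·(cos 54.30°, sin 54.30°) = (46.57, 12.08). RE ⟂ EH; with |EH| = 21.1 on the right of RE, H = E + 21.1·(0.8121, -0.5835) = (63.70, -0.2312). Then |NH| = |H − N| = 63.70.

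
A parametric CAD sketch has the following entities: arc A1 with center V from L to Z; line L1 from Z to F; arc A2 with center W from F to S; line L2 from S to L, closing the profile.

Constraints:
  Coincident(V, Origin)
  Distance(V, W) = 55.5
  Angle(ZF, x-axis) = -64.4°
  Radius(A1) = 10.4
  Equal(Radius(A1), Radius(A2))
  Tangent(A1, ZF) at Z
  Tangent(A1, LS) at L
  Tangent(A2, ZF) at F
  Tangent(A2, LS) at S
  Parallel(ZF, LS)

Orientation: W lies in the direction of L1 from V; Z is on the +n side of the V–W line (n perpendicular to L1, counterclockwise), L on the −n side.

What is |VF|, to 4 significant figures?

56.47

The slot axis is L1's direction at -64.4°, so u = (cos -64.4°, sin -64.4°) = (0.4321, -0.9018) and n = (−sin -64.4°, cos -64.4°) = (0.9018, 0.4321). V is at the origin and W lies 55.5 along u from V, so W = 55.5·u = (23.98, -50.05). Tangency of A1 to both parallel lines with radius 10.4 puts Z and L at V ± 10.4·n: Z = (9.379, 4.494), L = (-9.379, -4.494). Equal radii place F and S the same way about W: F = W + 10.4·n = (33.36, -45.56), S = W − 10.4·n = (14.60, -54.55). Then |VF| = |F − V| = 56.47.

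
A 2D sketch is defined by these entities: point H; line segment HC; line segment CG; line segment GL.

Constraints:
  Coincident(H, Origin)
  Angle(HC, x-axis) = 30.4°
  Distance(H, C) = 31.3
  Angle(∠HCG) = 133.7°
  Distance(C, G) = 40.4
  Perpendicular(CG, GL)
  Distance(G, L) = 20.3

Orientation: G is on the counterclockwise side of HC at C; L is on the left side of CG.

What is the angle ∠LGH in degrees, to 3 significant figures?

70.0°

H is at the origin; HC runs at 30.4° with length 31.3, so C = 31.3·(cos 30.4°, sin 30.4°) = (27.0, 15.8). ∠HCG = 133.7°, so CG runs at 30.4° + (180° − 133.7°) = 76.7° from the x-axis; with |CG| = 40.4, G = C + 40.4·(cos 76.7°, sin 76.7°) = (36.3, 55.2). CG is perpendicular to GL; with |GL| = 20.3 on the left of CG, L = G + 20.3·(-0.973, 0.230) = (16.5, 59.8). Then cos ∠LGH = GL·GH / (|GL||GH|), giving 70.0°.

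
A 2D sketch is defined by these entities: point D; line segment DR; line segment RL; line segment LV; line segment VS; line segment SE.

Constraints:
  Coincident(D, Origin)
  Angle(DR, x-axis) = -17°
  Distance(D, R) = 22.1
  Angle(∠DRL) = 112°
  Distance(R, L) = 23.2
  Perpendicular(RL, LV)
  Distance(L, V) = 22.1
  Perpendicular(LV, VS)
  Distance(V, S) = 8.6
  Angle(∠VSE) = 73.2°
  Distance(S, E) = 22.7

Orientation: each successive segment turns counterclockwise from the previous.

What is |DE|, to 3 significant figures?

35.7

D is at the origin; DR runs at -17.0° with length 22.1, so R = (21.1, -6.46). ∠DRL = 112.0° gives RL at 51.0° from the x-axis; with |RL| = 23.2, L = (35.7, 11.6). RL is perpendicular to LV, so LV runs at 141°; with |LV| = 22.1, V = (18.6, 25.5). LV is perpendicular to VS, so VS runs at -129°; with |VS| = 8.6, S = (13.1, 18.8). ∠VSE = 73.2° gives SE at -22.2° from the x-axis; with |SE| = 22.7, E = (34.2, 10.2). Then |DE| = |E − D| = 35.7.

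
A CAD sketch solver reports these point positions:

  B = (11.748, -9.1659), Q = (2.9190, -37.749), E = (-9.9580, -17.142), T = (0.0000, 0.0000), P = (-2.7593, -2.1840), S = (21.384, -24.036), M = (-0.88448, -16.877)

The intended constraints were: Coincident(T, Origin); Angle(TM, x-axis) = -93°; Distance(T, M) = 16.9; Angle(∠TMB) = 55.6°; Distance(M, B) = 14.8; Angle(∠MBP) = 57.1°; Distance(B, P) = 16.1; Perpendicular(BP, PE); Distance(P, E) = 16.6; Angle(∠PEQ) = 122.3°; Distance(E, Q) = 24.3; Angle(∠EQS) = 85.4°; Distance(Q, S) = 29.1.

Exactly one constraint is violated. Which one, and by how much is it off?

Distance(Q, S) = 29.1 — off by 6.10.

T = (0.00, 0.00) ✓; TM at -93.00° ✓; |TM| = 16.90 ✓; ∠TMB = 55.60° ✓; |MB| = 14.80 ✓; ∠MBP = 57.10° ✓; |BP| = 16.10 ✓; ∠(BP, PE) = 90.00° ✓; |PE| = 16.60 ✓; ∠PEQ = 122.3° ✓; |EQ| = 24.30 ✓; ∠EQS = 85.40° ✓; |QS| = 23.00 ✗.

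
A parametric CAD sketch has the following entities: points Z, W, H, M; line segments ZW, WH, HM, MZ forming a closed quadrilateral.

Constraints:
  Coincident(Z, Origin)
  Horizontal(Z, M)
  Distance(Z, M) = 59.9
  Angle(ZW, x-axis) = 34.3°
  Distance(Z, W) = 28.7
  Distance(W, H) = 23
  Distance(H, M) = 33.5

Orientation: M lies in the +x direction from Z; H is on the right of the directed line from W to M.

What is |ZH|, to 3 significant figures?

27.8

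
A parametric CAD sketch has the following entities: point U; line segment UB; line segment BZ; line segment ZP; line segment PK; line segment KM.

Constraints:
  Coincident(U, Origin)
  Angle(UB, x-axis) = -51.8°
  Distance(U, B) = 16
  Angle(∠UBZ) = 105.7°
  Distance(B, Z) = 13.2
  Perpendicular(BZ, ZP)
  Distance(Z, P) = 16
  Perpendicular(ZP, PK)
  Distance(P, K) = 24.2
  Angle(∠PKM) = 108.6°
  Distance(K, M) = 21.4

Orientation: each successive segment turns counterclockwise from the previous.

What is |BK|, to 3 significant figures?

19.4

BZ is perpendicular to ZP, so ZP runs at 112°; with |ZP| = 16.0, P = (16.0, 7.26). ZP ⟂ PK, so PK runs at -158°; with |PK| = 24.2, K = (-6.39, -2.00). Then |BK| = |K − B| = 19.4.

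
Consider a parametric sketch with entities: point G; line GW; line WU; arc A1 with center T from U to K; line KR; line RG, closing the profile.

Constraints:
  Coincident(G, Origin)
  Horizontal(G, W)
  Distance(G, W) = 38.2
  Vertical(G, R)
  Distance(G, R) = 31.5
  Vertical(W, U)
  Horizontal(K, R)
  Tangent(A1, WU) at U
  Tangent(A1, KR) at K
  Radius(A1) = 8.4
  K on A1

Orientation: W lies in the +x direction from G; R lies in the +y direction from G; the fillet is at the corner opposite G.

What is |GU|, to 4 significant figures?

44.64

G is at the origin; GW is horizontal with |GW| = 38.2 and W on the +x side, so W = (38.20, 0.000). G and R share the same x with |GR| = 31.5 and R on the +y side, so R = (0.000, 31.50). The virtual corner opposite G is at (38.20, 31.50). Since A1 is tangent to WU there, TU ⟂ WU and tangency of A1 to KR means the radius TK is perpendicular to KR, with radius 8.4, so the center T sits 8.4 in from both sides at T = (29.80, 23.10). That places the tangent points at U = (38.20, 23.10) on WU and K = (29.80, 31.50) on KR. Then |GU| = |U − G| = 44.64.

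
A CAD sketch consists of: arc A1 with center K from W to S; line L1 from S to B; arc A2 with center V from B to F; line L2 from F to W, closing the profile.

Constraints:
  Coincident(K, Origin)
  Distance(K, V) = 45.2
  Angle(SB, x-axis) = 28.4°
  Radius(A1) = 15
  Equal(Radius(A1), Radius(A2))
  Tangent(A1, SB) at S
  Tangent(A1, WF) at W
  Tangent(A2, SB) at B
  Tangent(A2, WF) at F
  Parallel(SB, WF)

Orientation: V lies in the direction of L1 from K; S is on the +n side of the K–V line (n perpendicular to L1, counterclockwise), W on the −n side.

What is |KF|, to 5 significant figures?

47.624

The slot axis is L1's direction at 28.4°, so u = (cos 28.4°, sin 28.4°) = (0.87965, 0.47562) and n = (−sin 28.4°, cos 28.4°) = (-0.47562, 0.87965). K is at the origin and V lies 45.2 along u from K, so V = 45.2·u = (39.760, 21.498). Tangency of A1 to both parallel lines with radius 15.0 puts S and W at K ± 15.0·n: S = (-7.1344, 13.195), W = (7.1344, -13.195). Equal radii place B and F the same way about V: B = V + 15.0·n = (32.626, 34.693), F = V − 15.0·n = (46.894, 8.3035). Then |KF| = |F − K| = 47.624.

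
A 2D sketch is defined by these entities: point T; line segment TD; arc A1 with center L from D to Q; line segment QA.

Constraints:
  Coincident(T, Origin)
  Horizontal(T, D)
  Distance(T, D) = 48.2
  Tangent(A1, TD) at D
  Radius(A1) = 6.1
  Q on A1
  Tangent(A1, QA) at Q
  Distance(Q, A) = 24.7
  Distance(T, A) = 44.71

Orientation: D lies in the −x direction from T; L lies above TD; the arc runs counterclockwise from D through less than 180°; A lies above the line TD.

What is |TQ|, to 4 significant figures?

42.59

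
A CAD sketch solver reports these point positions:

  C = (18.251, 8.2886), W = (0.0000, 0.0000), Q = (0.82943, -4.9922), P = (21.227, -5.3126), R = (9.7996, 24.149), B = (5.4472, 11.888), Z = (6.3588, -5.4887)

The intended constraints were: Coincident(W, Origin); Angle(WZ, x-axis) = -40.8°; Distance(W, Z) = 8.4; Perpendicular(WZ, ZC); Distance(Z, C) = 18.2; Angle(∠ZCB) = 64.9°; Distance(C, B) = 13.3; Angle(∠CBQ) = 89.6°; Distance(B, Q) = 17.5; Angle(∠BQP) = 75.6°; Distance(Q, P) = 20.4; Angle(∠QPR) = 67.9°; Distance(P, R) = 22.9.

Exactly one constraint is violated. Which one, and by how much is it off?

Distance(P, R) = 22.9 — off by 8.70.

W = (0.00, 0.00) ✓; WZ at -40.80° ✓; |WZ| = 8.400 ✓; ∠(WZ, ZC) = 90.00° ✓; |ZC| = 18.20 ✓; ∠ZCB = 64.90° ✓; |CB| = 13.30 ✓; ∠CBQ = 89.60° ✓; |BQ| = 17.50 ✓; ∠BQP = 75.60° ✓; |QP| = 20.40 ✓; ∠QPR = 67.90° ✓; |PR| = 31.60 ✗.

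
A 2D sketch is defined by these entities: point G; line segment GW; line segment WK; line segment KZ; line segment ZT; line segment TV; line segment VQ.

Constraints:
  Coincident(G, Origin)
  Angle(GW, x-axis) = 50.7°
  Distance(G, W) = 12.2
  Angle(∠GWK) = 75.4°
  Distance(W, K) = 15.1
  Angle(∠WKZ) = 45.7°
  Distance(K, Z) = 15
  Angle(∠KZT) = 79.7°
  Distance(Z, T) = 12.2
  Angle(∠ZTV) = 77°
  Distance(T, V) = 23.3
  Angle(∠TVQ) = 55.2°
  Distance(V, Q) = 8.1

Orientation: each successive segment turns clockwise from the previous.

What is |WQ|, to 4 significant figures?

17.36

∠ZTV = 77.0° gives TV at -31.50° from the x-axis; with |TV| = 23.3, V = (25.52, -1.225). ∠TVQ = 55.2° gives VQ at -156.3° from the x-axis; with |VQ| = 8.1, Q = (18.10, -4.481). Then |WQ| = |Q − W| = 17.36.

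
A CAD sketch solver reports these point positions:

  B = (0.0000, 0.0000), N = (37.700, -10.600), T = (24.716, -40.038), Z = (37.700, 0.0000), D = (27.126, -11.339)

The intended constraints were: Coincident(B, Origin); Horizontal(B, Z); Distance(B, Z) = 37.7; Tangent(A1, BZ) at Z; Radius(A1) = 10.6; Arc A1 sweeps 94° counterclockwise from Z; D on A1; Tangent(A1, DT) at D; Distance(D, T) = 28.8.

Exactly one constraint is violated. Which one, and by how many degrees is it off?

Tangent(A1, DT) at D — off by 8.80°.

B = (0.00, 0.00) ✓; B.y = 0.00, Z.y = 0.00 ✓; |BZ| = 37.70 ✓; ∠(NZ, ZB) = 90.00° ✓; |NZ| = 10.60 ✓; bearing(N→D) − bearing(N→Z) = 94.00° ✓; |ND| = 10.60 ✓; ∠(ND, DT) = 98.80° ✗; |DT| = 28.80 ✓.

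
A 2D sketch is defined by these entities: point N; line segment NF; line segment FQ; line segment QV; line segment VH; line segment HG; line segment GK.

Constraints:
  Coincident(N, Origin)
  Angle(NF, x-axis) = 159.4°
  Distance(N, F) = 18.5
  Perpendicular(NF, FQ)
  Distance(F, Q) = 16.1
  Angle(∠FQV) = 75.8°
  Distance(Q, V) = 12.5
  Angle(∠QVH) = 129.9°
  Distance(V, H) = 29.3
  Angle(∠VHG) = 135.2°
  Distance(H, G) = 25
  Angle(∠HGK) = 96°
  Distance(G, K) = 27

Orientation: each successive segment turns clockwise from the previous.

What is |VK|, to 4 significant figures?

49.01

N is at the origin; NF runs at 159.4° with length 18.5, so F = (-17.32, 6.509). NF is perpendicular to FQ, so FQ runs at 69.40°; with |FQ| = 16.1, Q = (-11.65, 21.58). ∠FQV = 75.8° gives QV at -34.80° from the x-axis; with |QV| = 12.5, V = (-1.388, 14.45). ∠QVH = 129.9° gives VH at -84.90° from the x-axis; with |VH| = 29.3, H = (1.217, -14.74). ∠VHG = 135.2° gives HG at -129.7° from the x-axis; with |HG| = 25.0, G = (-14.75, -33.97). ∠HGK = 96.0° gives GK at 146.3° from the x-axis; with |GK| = 27.0, K = (-37.22, -18.99). Then |VK| = |K − V| = 49.01.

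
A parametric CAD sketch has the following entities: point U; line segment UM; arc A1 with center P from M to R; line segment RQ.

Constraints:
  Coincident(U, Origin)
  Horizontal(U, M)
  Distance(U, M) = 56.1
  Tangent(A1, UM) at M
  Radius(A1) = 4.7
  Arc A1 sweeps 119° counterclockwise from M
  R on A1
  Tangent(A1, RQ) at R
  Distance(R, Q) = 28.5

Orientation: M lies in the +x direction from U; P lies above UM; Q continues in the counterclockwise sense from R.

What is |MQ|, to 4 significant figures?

33.35

U is at the origin; UM is horizontal with |UM| = 56.1 and M on the +x side, so M = (56.10, 0.000). The tangent condition forces PM to be normal to UM, so P = M + (0, 4.7) = (56.10, 4.700). On A1, M sits at bearing -90° from P; a 119° counterclockwise sweep puts R at bearing 29°, so R = P + 4.7·(cos 29°, sin 29°) = (60.21, 6.979). The tangent condition forces PR to be normal to RQ, so RQ runs along (−sin 29°, cos 29°); with |RQ| = 28.5, Q = (46.39, 31.91). Then |MQ| = |Q − M| = 33.35.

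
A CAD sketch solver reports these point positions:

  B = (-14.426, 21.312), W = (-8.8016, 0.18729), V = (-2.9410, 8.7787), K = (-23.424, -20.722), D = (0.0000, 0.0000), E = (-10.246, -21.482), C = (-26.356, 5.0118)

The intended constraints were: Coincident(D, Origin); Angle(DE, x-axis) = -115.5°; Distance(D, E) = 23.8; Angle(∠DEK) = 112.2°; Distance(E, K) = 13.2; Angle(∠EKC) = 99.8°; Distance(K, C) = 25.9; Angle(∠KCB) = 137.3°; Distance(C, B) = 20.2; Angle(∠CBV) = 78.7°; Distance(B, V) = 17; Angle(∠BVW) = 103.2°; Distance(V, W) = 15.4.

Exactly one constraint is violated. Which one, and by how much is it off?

Distance(V, W) = 15.4 — off by 5.00.

D = (0.00, 0.00) ✓; DE at -115.5° ✓; |DE| = 23.80 ✓; ∠DEK = 112.2° ✓; |EK| = 13.20 ✓; ∠EKC = 99.80° ✓; |KC| = 25.90 ✓; ∠KCB = 137.3° ✓; |CB| = 20.20 ✓; ∠CBV = 78.70° ✓; |BV| = 17.00 ✓; ∠BVW = 103.2° ✓; |VW| = 10.40 ✗.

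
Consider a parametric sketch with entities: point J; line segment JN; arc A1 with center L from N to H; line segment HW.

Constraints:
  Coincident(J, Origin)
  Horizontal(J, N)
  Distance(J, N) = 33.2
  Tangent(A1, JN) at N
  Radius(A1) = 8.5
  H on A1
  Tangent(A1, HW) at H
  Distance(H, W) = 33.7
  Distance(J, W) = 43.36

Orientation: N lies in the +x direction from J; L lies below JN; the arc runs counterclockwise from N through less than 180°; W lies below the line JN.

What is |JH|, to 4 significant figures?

25.78

Checks: J.y = 0.00, N.y = 0.00 ✓; |LH| = 8.500 ✓; ∠(LH, HW) = 90.00° ✓; |HW| = 33.70 ✓; |JW| = 43.36 ✓.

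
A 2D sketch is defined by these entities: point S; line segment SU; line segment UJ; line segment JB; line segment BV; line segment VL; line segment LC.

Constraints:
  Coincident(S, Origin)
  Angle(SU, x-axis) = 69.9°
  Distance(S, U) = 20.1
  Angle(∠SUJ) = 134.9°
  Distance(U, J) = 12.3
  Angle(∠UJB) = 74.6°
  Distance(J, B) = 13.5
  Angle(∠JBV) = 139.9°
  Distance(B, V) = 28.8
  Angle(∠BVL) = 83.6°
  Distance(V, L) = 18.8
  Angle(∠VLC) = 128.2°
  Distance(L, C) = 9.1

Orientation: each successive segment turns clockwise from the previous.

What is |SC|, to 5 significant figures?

11.529

∠BVL = 83.6° gives VL at 142.90° from the x-axis; with |VL| = 18.8, L = (-9.4201, -2.7071). ∠VLC = 128.2° gives LC at 91.100° from the x-axis; with |LC| = 9.1, C = (-9.5948, 6.3912). Then |SC| = |C − S| = 11.529.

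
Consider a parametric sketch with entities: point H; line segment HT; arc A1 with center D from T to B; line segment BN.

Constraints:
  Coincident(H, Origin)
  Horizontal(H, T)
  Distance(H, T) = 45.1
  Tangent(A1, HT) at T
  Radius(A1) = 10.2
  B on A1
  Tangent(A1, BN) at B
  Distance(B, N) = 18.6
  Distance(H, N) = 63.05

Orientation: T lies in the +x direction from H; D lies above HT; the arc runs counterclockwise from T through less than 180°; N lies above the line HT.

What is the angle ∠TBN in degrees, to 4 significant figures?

136.8°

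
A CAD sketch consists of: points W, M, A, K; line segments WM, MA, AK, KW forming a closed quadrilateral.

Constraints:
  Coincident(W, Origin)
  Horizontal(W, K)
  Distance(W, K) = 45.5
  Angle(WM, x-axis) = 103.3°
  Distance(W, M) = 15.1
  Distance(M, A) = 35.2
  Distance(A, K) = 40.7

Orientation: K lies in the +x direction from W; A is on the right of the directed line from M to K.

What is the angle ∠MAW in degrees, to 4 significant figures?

5.645°

W is at the origin; W and K share the same y with |WK| = 45.5 and K in +x, so K = (45.5, 0). WM runs at 103.3° with |WM| = 15.1, so M = (-3.474, 14.70). A is determined by |MA| = 35.2 and |AK| = 40.7 together: it lies at the intersection of circle(M, 35.2) and circle(K, 40.7). With |MK| = 51.13, the foot of the radical line on MK is 21.48 from M and the perpendicular offset is √(35.2² − 21.48²) = 27.88. Taking the right-of-MK solution: A = (9.089, -18.19).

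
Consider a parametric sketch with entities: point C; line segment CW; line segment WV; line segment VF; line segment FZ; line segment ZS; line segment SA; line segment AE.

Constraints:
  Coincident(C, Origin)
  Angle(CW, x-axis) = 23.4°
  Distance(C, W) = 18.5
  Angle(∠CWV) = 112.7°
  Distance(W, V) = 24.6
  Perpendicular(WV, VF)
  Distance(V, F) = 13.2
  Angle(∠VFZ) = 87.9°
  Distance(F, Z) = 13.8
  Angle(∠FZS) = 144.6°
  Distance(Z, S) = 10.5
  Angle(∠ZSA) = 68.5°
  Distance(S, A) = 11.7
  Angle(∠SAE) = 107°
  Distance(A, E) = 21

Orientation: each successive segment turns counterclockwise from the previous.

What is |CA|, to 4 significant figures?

25.84

C is at the origin; CW runs at 23.4° with length 18.5, so W = (16.98, 7.347). ∠CWV = 112.7° gives WV at 90.70° from the x-axis; with |WV| = 24.6, V = (16.68, 31.95). The perpendicularity gives VF at right angles to WV, so VF runs at -179.3°; with |VF| = 13.2, F = (3.479, 31.78). ∠VFZ = 87.9° gives FZ at -87.20° from the x-axis; with |FZ| = 13.8, Z = (4.153, 18.00). ∠FZS = 144.6° gives ZS at -51.80° from the x-axis; with |ZS| = 10.5, S = (10.65, 9.749). ∠ZSA = 68.5° gives SA at 59.70° from the x-axis; with |SA| = 11.7, A = (16.55, 19.85). Then |CA| = |A − C| = 25.84.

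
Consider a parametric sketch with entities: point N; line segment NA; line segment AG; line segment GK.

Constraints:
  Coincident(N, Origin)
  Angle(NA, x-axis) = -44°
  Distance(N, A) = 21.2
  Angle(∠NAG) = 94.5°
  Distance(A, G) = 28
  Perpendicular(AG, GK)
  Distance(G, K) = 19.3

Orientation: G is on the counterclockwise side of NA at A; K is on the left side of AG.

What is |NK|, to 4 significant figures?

29.72

∠NAG = 94.5°, so AG runs at -44.0° + (180° − 94.5°) = 41.50° from the x-axis; with |AG| = 28.0, G = A + 28.0·(cos 41.50°, sin 41.50°) = (36.22, 3.827). AG ⟂ GK; with |GK| = 19.3 on the left of AG, K = G + 19.3·(-0.6626, 0.7490) = (23.43, 18.28). Then |NK| = |K − N| = 29.72.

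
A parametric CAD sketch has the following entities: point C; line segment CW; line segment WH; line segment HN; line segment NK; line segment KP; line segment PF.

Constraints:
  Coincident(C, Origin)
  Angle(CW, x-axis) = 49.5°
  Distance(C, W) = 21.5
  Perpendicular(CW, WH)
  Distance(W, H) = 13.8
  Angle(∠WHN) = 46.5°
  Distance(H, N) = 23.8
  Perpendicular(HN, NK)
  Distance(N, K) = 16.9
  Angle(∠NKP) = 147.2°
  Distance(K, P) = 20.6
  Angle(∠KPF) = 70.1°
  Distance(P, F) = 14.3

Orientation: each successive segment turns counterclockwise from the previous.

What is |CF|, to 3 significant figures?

34.8

∠NKP = 147.2° gives KP at 35.8° from the x-axis; with |KP| = 20.6, P = (38.3, 14.5). ∠KPF = 70.1° gives PF at 146° from the x-axis; with |PF| = 14.3, F = (26.5, 22.5). Then |CF| = |F − C| = 34.8.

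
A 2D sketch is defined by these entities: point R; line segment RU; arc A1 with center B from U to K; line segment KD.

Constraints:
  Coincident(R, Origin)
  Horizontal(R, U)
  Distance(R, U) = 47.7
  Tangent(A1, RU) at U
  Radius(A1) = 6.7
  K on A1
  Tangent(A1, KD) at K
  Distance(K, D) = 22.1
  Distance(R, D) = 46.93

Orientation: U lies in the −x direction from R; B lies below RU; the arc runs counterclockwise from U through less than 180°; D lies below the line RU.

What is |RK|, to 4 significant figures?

53.86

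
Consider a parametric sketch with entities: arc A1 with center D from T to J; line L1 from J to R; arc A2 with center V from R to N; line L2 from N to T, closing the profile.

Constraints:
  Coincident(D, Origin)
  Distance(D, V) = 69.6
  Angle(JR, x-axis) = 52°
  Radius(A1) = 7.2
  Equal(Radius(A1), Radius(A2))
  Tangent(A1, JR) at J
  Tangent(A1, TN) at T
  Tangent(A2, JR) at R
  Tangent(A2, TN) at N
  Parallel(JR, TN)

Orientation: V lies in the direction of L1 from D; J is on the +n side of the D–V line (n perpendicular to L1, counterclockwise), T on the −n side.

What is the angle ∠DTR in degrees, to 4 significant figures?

78.31°

Tangency of A1 to both parallel lines with radius 7.2 puts J and T at D ± 7.2·n: J = (-5.674, 4.433), T = (5.674, -4.433). Equal radii place R and N the same way about V: R = V + 7.2·n = (37.18, 59.28), N = V − 7.2·n = (48.52, 50.41). Then cos ∠DTR = TD·TR / (|TD||TR|), giving 78.31°.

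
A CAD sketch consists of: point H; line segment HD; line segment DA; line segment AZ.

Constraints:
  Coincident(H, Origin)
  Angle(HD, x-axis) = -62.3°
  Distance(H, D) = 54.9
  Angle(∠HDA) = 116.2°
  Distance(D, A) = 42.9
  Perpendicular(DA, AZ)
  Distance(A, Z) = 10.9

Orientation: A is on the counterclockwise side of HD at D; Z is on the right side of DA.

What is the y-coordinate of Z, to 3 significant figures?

-58.4

H is at the origin; HD runs at -62.3° with length 54.9, so D = 54.9·(cos -62.3°, sin -62.3°) = (25.5, -48.6). ∠HDA = 116.2°, so DA runs at -62.3° + (180° − 116.2°) = 1.50° from the x-axis; with |DA| = 42.9, A = D + 42.9·(cos 1.50°, sin 1.50°) = (68.4, -47.5). DA is perpendicular to AZ; with |AZ| = 10.9 on the right of DA, Z = A + 10.9·(0.0262, -1.00) = (68.7, -58.4). So Z.y = -58.4.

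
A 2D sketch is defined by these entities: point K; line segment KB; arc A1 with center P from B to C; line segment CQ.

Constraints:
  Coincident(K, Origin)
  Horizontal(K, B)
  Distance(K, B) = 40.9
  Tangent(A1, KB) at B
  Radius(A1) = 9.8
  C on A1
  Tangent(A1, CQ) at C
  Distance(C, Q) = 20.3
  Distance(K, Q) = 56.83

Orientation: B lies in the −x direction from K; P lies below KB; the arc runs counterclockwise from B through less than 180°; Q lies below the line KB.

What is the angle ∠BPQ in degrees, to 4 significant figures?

163.3°

K is at the origin; KB is horizontal with |KB| = 40.9 and B on the −x side, so B = (-40.90, 0.000). Since A1 is tangent to KB there, PB ⟂ KB, so P = B + (0, -9.8) = (-40.90, -9.800). Since PC ⟂ CQ (tangency), |PQ| = √(9.8² + 20.3²) = 22.54 regardless of where C sits on A1. So Q lies on both circle(K, 56.83) and circle(P, 22.54); the below-KB intersection is Q = (-47.37, -31.39). C is the foot of the tangent from Q: C = (-50.58, -11.35).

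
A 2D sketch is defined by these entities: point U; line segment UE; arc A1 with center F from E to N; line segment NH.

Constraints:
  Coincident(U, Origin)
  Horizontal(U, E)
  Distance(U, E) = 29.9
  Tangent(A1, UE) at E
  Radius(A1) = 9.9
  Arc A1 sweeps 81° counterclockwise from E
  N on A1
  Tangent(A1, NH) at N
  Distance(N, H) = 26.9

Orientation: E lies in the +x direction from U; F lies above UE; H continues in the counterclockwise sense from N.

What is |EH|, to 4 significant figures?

37.62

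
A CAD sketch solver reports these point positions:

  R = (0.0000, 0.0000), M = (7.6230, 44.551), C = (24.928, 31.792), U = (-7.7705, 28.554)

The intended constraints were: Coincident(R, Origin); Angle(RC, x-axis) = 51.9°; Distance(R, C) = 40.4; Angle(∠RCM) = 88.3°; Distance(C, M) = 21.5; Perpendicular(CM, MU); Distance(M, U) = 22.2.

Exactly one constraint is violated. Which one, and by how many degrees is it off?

Perpendicular(CM, MU) — off by 7.50°.

R = (0.00, 0.00) ✓; RC at 51.90° ✓; |RC| = 40.40 ✓; ∠RCM = 88.30° ✓; |CM| = 21.50 ✓; ∠(CM, MU) = 82.50° ✗; |MU| = 22.20 ✓.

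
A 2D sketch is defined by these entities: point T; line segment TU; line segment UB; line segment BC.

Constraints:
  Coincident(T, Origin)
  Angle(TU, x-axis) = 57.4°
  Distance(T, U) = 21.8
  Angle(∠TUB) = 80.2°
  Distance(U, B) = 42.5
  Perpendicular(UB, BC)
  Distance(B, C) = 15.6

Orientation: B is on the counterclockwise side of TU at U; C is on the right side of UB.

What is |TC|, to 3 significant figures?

53.7

∠TUB = 80.2°, so UB runs at 57.4° + (180° − 80.2°) = 157° from the x-axis; with |UB| = 42.5, B = U + 42.5·(cos 157°, sin 157°) = (-27.4, 34.8). UB is perpendicular to BC; with |BC| = 15.6 on the right of UB, C = B + 15.6·(0.388, 0.922) = (-21.4, 49.2). Then |TC| = |C − T| = 53.7.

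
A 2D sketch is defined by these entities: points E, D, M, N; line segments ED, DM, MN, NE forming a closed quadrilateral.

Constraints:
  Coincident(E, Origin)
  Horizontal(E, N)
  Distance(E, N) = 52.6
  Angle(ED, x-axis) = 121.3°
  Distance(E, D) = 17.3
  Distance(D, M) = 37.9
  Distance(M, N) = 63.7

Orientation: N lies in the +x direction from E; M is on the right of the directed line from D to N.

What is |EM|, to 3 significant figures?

24.0

E is at the origin; EN is horizontal with |EN| = 52.6 and N in +x, so N = (52.6, 0). ED runs at 121.3° with |ED| = 17.3, so D = (-8.99, 14.8). M is determined by |DM| = 37.9 and |MN| = 63.7 together: it lies at the intersection of circle(D, 37.9) and circle(N, 63.7). With |DN| = 63.3, the foot of the radical line on DN is 11.0 from D and the perpendicular offset is √(37.9² − 11.0²) = 36.3. Taking the right-of-DN solution: M = (-6.78, -23.1).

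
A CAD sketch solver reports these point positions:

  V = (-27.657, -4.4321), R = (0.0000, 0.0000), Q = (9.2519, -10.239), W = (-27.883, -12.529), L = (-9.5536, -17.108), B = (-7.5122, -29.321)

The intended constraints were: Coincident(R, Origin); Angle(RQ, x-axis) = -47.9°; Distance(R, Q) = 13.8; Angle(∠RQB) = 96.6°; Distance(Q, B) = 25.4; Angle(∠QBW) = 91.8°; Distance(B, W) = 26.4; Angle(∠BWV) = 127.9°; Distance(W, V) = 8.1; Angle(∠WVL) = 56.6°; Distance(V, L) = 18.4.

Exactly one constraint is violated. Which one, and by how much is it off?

Distance(V, L) = 18.4 — off by 3.70.

R = (0.00, 0.00) ✓; RQ at -47.90° ✓; |RQ| = 13.80 ✓; ∠RQB = 96.60° ✓; |QB| = 25.40 ✓; ∠QBW = 91.80° ✓; |BW| = 26.40 ✓; ∠BWV = 127.9° ✓; |WV| = 8.100 ✓; ∠WVL = 56.60° ✓; |VL| = 22.10 ✗.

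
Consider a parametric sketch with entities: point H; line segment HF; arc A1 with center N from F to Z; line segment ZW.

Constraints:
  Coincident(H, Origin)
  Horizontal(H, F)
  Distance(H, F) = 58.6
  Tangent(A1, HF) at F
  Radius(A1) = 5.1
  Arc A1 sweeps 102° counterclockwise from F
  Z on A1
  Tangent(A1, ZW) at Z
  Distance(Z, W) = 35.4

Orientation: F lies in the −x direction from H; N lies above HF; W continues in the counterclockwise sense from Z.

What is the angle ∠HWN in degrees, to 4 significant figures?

52.42°

On A1, F sits at bearing -90° from N; a 102° counterclockwise sweep puts Z at bearing 12°, so Z = N + 5.1·(cos 12°, sin 12°) = (-53.61, 6.160). Tangency of A1 to ZW means the radius NZ is perpendicular to ZW, so ZW runs along (−sin 12°, cos 12°); with |ZW| = 35.4, W = (-60.97, 40.79). Then cos ∠HWN = WH·WN / (|WH||WN|), giving 52.42°.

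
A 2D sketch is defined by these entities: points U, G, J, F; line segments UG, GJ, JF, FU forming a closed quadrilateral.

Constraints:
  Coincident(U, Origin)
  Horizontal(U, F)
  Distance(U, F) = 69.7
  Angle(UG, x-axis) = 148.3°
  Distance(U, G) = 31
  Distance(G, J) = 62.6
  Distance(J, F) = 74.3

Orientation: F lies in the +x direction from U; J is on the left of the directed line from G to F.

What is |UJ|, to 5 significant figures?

60.538

U is at the origin; U and F share the same y with |UF| = 69.7 and F in +x, so F = (69.7, 0). UG runs at 148.3° with |UG| = 31.0, so G = (-26.375, 16.290). J is determined by |GJ| = 62.6 and |JF| = 74.3 together: it lies at the intersection of circle(G, 62.6) and circle(F, 74.3). With |GF| = 97.446, the foot of the radical line on GF is 40.505 from G and the perpendicular offset is √(62.6² − 40.505²) = 47.730. Taking the left-of-GF solution: J = (21.538, 56.577).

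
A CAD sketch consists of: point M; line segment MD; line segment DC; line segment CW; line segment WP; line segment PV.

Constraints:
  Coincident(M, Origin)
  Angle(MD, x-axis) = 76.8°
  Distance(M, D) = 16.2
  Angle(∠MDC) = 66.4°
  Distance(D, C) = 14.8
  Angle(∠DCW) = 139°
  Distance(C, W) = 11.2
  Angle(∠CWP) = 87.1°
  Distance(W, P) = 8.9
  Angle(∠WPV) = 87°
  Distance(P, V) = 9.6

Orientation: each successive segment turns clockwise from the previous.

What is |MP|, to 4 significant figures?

10.65

M is at the origin; MD runs at 76.8° with length 16.2, so D = (3.699, 15.77). ∠MDC = 66.4° gives DC at -36.80° from the x-axis; with |DC| = 14.8, C = (15.55, 6.906). ∠DCW = 139.0° gives CW at -77.80° from the x-axis; with |CW| = 11.2, W = (17.92, -4.041). ∠CWP = 87.1° gives WP at -170.7° from the x-axis; with |WP| = 8.9, P = (9.134, -5.479). Then |MP| = |P − M| = 10.65.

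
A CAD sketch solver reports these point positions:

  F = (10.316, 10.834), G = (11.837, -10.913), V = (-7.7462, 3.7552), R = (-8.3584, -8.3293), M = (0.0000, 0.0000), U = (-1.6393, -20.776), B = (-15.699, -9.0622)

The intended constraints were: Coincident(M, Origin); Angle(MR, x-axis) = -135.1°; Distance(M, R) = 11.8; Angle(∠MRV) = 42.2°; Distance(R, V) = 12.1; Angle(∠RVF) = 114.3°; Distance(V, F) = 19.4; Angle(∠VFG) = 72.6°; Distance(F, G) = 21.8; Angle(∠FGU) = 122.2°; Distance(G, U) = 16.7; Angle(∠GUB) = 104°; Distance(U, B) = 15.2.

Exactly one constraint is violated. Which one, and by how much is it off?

Distance(U, B) = 15.2 — off by 3.10.

M = (0.00, 0.00) ✓; MR at -135.1° ✓; |MR| = 11.80 ✓; ∠MRV = 42.20° ✓; |RV| = 12.10 ✓; ∠RVF = 114.3° ✓; |VF| = 19.40 ✓; ∠VFG = 72.60° ✓; |FG| = 21.80 ✓; ∠FGU = 122.2° ✓; |GU| = 16.70 ✓; ∠GUB = 104.0° ✓; |UB| = 18.30 ✗.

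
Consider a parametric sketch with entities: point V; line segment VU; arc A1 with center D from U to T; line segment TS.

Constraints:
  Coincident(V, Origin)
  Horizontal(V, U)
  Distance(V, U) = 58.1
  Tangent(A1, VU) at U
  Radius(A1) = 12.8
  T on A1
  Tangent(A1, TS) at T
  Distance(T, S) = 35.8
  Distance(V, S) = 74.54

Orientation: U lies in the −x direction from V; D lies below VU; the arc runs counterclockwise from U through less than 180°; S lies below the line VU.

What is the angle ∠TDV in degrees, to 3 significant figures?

168°

V is at the origin; V and U share the same y with |VU| = 58.1 and U on the −x side, so U = (-58.1, 0.00). A1 meets VU tangentially, so DU is at right angles to VU, so D = U + (0, -12.8) = (-58.1, -12.8). Since DT ⟂ TS (tangency), |DS| = √(12.8² + 35.8²) = 38.0 regardless of where T sits on A1. So S lies on both circle(V, 74.54) and circle(D, 38.0); the below-VU intersection is S = (-54.7, -50.7). T is the foot of the tangent from S: T = (-69.7, -18.2).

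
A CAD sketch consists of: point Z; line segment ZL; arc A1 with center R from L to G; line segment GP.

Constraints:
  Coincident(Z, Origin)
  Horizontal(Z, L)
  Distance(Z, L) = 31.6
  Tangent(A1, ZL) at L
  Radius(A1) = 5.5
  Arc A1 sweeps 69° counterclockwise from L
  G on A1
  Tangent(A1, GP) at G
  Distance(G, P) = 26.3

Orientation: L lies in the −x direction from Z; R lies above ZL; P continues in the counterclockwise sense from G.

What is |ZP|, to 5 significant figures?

32.848

Z is at the origin; ZL is horizontal with |ZL| = 31.6 and L on the −x side, so L = (-31.600, 0.0000). Tangency of A1 to ZL means the radius RL is perpendicular to ZL, so R = L + (0, 5.5) = (-31.600, 5.5000). On A1, L sits at bearing -90° from R; a 69° counterclockwise sweep puts G at bearing -21°, so G = R + 5.5·(cos -21°, sin -21°) = (-26.465, 3.5290). A1 meets GP tangentially, so RG is at right angles to GP, so GP runs along (−sin -21°, cos -21°); with |GP| = 26.3, P = (-17.040, 28.082). Then |ZP| = |P − Z| = 32.848.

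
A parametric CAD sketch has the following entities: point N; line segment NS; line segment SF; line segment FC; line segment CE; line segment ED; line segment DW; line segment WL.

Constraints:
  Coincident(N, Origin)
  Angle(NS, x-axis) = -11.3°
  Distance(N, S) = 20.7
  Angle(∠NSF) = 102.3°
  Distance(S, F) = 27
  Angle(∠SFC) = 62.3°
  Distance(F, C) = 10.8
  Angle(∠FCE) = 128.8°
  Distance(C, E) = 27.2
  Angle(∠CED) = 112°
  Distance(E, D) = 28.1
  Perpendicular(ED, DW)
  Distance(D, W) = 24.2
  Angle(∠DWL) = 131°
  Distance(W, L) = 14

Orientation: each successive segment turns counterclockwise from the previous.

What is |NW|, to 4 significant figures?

42.43

N is at the origin; NS runs at -11.3° with length 20.7, so S = (20.30, -4.056). ∠NSF = 102.3° gives SF at 66.40° from the x-axis; with |SF| = 27.0, F = (31.11, 20.69). ∠SFC = 62.3° gives FC at -175.9° from the x-axis; with |FC| = 10.8, C = (20.34, 19.91). ∠FCE = 128.8° gives CE at -124.7° from the x-axis; with |CE| = 27.2, E = (4.851, -2.449). ∠CED = 112.0° gives ED at -56.70° from the x-axis; with |ED| = 28.1, D = (20.28, -25.93). ED is perpendicular to DW, so DW runs at 33.30°; with |DW| = 24.2, W = (40.51, -12.65). Then |NW| = |W − N| = 42.43.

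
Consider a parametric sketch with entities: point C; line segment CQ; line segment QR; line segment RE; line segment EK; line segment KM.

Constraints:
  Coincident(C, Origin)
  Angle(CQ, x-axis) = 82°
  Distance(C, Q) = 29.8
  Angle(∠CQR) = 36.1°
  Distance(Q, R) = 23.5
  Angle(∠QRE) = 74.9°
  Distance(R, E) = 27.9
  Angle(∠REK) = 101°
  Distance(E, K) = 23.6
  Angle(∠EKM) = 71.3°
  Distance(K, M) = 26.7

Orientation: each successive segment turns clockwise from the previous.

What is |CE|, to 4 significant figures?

12.23

C is at the origin; CQ runs at 82.0° with length 29.8, so Q = (4.147, 29.51). ∠CQR = 36.1° gives QR at -61.90° from the x-axis; with |QR| = 23.5, R = (15.22, 8.780). ∠QRE = 74.9° gives RE at -167.0° from the x-axis; with |RE| = 27.9, E = (-11.97, 2.504). Then |CE| = |E − C| = 12.23.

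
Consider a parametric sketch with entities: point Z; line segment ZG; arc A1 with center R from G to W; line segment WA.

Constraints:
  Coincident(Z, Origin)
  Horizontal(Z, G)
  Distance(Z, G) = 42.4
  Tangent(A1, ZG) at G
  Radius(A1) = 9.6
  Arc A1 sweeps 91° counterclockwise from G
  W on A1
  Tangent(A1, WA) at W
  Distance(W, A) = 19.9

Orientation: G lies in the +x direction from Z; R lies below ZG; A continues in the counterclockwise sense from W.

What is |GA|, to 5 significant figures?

31.074

On A1, G sits at bearing 90° from R; a 91° counterclockwise sweep puts W at bearing 181°, so W = R + 9.6·(cos 181°, sin 181°) = (32.801, -9.7675). Since A1 is tangent to WA there, RW ⟂ WA, so WA runs along (−sin 181°, cos 181°); with |WA| = 19.9, A = (33.149, -29.665). Then |GA| = |A − G| = 31.074.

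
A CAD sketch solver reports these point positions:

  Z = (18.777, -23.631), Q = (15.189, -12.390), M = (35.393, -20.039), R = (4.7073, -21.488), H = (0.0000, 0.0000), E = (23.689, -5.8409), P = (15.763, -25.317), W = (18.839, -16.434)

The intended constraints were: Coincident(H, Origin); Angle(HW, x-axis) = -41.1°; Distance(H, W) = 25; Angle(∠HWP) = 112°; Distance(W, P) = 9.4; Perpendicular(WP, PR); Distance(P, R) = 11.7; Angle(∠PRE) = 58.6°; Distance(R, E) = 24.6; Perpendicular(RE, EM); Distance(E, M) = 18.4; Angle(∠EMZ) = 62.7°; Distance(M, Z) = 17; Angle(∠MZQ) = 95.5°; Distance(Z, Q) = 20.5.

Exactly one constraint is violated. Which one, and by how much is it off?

Distance(Z, Q) = 20.5 — off by 8.70.

H = (0.00, 0.00) ✓; HW at -41.10° ✓; |HW| = 25.00 ✓; ∠HWP = 112.0° ✓; |WP| = 9.401 ✓; ∠(WP, PR) = 90.00° ✓; |PR| = 11.70 ✓; ∠PRE = 58.60° ✓; |RE| = 24.60 ✓; ∠(RE, EM) = 90.00° ✓; |EM| = 18.40 ✓; ∠EMZ = 62.70° ✓; |MZ| = 17.00 ✓; ∠MZQ = 95.50° ✓; |ZQ| = 11.80 ✗.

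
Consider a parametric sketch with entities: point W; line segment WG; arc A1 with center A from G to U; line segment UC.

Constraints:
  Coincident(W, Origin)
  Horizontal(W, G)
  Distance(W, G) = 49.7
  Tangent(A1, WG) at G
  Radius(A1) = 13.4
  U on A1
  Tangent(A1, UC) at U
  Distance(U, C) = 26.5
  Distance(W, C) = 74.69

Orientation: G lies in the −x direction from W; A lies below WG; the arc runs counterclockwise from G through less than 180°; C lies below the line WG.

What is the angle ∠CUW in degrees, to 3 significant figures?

102°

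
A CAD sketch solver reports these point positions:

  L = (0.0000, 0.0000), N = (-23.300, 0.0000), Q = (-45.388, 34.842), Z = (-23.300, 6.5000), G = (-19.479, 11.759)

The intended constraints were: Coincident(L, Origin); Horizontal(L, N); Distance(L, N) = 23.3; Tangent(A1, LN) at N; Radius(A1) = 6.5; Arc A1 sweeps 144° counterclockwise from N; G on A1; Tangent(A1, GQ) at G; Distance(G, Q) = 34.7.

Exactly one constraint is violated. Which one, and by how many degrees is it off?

Tangent(A1, GQ) at G — off by 5.70°.

L = (0.00, 0.00) ✓; L.y = 0.00, N.y = 0.00 ✓; |LN| = 23.30 ✓; ∠(ZN, NL) = 90.00° ✓; |ZN| = 6.500 ✓; bearing(Z→G) − bearing(Z→N) = 144.0° ✓; |ZG| = 6.501 ✓; ∠(ZG, GQ) = 95.70° ✗; |GQ| = 34.70 ✓.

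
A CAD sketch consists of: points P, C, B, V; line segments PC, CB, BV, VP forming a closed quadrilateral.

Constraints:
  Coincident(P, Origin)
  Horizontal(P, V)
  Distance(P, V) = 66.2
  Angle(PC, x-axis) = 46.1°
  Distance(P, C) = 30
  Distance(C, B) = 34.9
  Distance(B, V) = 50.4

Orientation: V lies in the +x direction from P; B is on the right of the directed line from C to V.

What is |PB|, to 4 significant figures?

21.91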